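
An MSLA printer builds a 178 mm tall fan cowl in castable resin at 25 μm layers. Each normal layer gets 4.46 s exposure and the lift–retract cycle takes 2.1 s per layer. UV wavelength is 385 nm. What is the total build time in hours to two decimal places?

Layers = ⌈178/0.025⌉ = 7120.
Cycle time = 4.46 + 2.1, so 6.56 s.
Total = 7120 × 6.56 = 46707.2 s = 12.97 hours.

12.97 hours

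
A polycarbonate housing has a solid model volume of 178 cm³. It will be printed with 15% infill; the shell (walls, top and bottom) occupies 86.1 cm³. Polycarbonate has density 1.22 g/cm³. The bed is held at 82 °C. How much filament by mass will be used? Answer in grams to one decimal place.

Interior volume = 178 − 86.1 = 91.9 cm³.
Deposited infill = 0.15 × 91.9, so 13.785 cm³.
Total extruded = 86.1 + 13.785 = 99.885 cm³.
Mass = 99.885 × 1.22 = 121.8597 g.

121.9 g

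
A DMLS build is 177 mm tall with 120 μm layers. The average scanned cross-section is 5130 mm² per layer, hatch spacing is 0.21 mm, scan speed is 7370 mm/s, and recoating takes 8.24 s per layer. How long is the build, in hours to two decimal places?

Layers = ⌈177/0.12⌉ = 1475.
Per-layer scan distance = 5130 / 0.21 = 24428.6 mm.
Per-layer scan time = 24428.6 / 7370, so 3.3146 s.
Time per layer = 3.3146 + 8.24 = 11.5546 s.
1475 layers × 11.5546 s/layer = 17043.035 s, i.e. 4.73 hours.

4.73 hours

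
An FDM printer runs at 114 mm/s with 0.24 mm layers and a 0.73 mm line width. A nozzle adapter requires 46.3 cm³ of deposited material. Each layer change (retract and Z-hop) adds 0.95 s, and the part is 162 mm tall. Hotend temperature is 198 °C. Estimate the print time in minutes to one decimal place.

Bead cross-section = 0.24 × 0.73 = 0.1752 mm².
Path length: 46300 mm³ / 0.1752 mm² → 264269.4 mm.
Print-move time = 264269.4 / 114, so 2318.2 s.
Number of layers: 162 / 0.24 → 675 (rounded up).
Non-print overhead: 675 × 0.95 → 641.25 s.
Total = 2318.2 + 641.25 = 2959.45 s = 49.3 minutes.

49.3 minutes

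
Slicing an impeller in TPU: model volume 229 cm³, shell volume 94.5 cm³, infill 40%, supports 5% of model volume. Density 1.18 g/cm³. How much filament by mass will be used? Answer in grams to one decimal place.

188.5 g

Infill region = 229 − 94.5 = 134.5 cm³.
Deposited infill = 0.40 × 134.5, so 53.8 cm³.
Support = 0.05 × 229 = 11.45 cm³.
Total extruded: 94.5 + 53.8 + 11.45 → 159.75 cm³.
Mass = 159.75 × 1.18 = 188.505 g.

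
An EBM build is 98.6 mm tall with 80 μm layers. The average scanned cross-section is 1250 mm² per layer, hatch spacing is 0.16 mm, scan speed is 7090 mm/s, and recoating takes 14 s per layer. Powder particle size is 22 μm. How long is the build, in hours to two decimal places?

Number of layers: 98.6 / 0.08 → 1233 (rounded up).
Scan path per layer: 1250 / 0.16 → 7812.5 mm.
Beam time per layer = 7812.5 / 7090 = 1.1019 s.
Per-layer time = 1.1019 + 14, so 15.1019 s.
1233 layers × 15.1019 s/layer = 18620.6427 s, i.e. 5.17 hours.

5.17 hours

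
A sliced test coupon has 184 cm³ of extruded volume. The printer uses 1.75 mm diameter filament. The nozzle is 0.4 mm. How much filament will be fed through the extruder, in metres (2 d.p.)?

A = π r² = π × 0.875² = 2.4053 mm².
Length = 184 cm³ / 2.4053 mm² = 184000 / 2.4053 = 76497.73 mm = 76.50 m.

76.50 m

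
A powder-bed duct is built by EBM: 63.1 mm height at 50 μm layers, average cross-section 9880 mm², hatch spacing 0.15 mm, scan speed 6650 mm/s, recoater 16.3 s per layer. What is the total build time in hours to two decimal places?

9.19 hours

Layer count = ceil(63.1 / 0.05) = 1262.
Per-layer scan distance = 9880 / 0.15 = 65866.7 mm.
Per-layer scan time = 65866.7 / 6650 = 9.9048 s.
Time per layer = 9.9048 + 16.3 = 26.2048 s.
Build time = 1262 × 26.2048 = 33070.4576 s = 9.19 hours.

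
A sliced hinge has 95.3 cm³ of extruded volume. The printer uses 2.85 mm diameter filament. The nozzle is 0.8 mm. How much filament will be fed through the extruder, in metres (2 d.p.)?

14.94 m

Cross-section of 2.85 mm filament: π·(2.85/2)² = 6.3794 mm².
L = 95300 mm³ / 6.3794 mm² = 14938.71 mm, i.e. 14.94 m.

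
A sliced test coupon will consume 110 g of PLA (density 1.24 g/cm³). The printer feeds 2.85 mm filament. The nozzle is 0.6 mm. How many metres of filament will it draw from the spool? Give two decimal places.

13.91 m

Extruded volume: 110/1.24 = 88.7097 cm³ (88709.7 mm³).
Filament cross-section = π × (2.85/2)² = 6.3794 mm².
L = V/A = 88709.7/6.3794 = 13905.65 mm → 13.91 m.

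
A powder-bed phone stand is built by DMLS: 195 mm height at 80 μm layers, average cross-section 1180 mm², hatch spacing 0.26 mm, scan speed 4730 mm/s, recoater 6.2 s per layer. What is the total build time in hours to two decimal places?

4.85 hours

Layer count = ceil(195 / 0.08) = 2438.
Hatch length per layer: 1180 / 0.26 → 4538.5 mm.
Laser time per layer = 4538.5 / 4730 = 0.9595 s.
Per-layer time: 0.9595 + 6.2 → 7.1595 s.
Total: 2438 × 7.1595 s = 17454.861 s → 4.85 hours.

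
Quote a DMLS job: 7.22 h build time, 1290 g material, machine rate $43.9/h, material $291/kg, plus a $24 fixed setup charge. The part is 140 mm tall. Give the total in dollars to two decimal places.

$716.35

Machine cost = 43.9 × 7.22 = $316.958.
Feedstock cost = 291 × 1290/1000 = $375.39.
Adding setup: 316.958 + 375.39 + 24 → 716.348 ≈ $716.35.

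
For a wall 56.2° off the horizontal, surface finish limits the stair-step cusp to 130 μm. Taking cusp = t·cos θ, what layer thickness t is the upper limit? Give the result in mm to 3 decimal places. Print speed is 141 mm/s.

0.234 mm

t = h_c / cos θ = 0.13 / 0.5563 = 0.234 mm.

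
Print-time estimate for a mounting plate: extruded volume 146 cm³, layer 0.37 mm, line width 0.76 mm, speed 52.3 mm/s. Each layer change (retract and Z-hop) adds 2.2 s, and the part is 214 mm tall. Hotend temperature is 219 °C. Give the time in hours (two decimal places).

Bead cross-section = 0.37 × 0.76, so 0.2812 mm².
Path length: 146000 mm³ / 0.2812 mm² → 519203.4 mm.
Extrusion time = 519203.4 / 52.3, so 9927.4 s.
Layer count = ceil(214 / 0.37) = 579.
Non-print overhead = 579 × 2.2, so 1273.8 s.
Total = 9927.4 + 1273.8 = 11201.2 s = 3.11 hours.

3.11 hours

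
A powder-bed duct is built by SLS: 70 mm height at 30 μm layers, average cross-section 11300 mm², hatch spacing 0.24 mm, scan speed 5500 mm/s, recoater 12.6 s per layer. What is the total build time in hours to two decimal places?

Layer count = ceil(70 / 0.03) = 2334.
Scan path per layer = 11300 / 0.24 = 47083.3 mm.
Laser time per layer = 47083.3 / 5500, so 8.5606 s.
Per-layer time: 8.5606 + 12.6 → 21.1606 s.
2334 layers × 21.1606 s/layer = 49388.8404 s, i.e. 13.72 hours.

13.72 hours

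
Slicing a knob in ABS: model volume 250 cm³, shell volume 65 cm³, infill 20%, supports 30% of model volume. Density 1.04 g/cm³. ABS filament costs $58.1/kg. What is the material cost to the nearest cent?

Volume inside the shell = 250 − 65 = 185 cm³.
Infill volume = 0.20 × 185, so 37 cm³.
Support: 0.30 × 250 → 75 cm³.
Total printed volume: 65 + 37 + 75 → 177 cm³.
Mass = 177 × 1.04, so 184.08 g.
At $58.1/kg: 184.08/1000 × 58.1 = $10.70.

$10.70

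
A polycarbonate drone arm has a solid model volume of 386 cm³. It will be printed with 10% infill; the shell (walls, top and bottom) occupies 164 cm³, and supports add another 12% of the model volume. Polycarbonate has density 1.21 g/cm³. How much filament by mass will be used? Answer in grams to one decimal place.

Interior volume: 386 − 164 → 222 cm³.
Deposited infill: 0.10 × 222 → 22.2 cm³.
Support = 0.12 × 386, so 46.32 cm³.
Total printed volume = 164 + 22.2 + 46.32 = 232.52 cm³.
Mass: 232.52 × 1.21 → 281.3492 g.

281.3 g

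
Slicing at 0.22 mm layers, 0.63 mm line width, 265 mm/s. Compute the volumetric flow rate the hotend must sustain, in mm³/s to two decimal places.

A = 0.22 × 0.63 = 0.1386 mm².
Q = v·A = 265 × 0.1386 = 36.73 mm³/s.

36.73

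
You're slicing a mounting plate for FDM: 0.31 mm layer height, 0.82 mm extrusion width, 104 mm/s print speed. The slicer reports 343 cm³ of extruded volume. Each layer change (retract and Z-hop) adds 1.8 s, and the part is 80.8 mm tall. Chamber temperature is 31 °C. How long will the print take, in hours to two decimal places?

3.73 hours

Bead cross-section = 0.31 × 0.82, so 0.2542 mm².
Toolpath length = 343 cm³ / 0.2542 mm² = 343000 / 0.2542 = 1349331.2 mm.
Extrusion time: 1349331.2 / 104 → 12974.3 s.
Layers = ⌈80.8/0.31⌉ = 261.
Z-hop total = 261 × 1.8 = 469.8 s.
Altogether 12974.3 + 469.8 = 13444.1 s, i.e. 3.73 hours.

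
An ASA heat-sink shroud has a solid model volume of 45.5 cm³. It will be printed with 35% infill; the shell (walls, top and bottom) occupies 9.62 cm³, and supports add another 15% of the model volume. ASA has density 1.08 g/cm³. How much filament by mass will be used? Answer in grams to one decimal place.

31.3 g

Volume inside the shell = 45.5 − 9.62 = 35.88 cm³.
Deposited infill = 0.35 × 35.88 = 12.558 cm³.
Support = 0.15 × 45.5, so 6.825 cm³.
Deposited volume: 9.62 + 12.558 + 6.825 → 29.003 cm³.
Mass = 29.003 × 1.08 = 31.32324 g.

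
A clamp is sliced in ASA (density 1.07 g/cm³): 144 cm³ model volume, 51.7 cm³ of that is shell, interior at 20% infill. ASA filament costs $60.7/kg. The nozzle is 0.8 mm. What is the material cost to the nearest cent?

Volume inside the shell: 144 − 51.7 → 92.3 cm³.
Infill deposited = 0.20 × 92.3 = 18.46 cm³.
Deposited volume = 51.7 + 18.46, so 70.16 cm³.
Mass = 70.16 × 1.07 = 75.0712 g.
At $60.7/kg: 75.0712/1000 × 60.7 = $4.56.

$4.56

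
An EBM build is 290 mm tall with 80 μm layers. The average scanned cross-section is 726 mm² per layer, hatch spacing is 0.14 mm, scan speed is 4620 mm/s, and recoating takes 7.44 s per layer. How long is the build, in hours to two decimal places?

8.62 hours

Layers = ⌈290/0.08⌉ = 3625.
Scan path per layer = 726 / 0.14 = 5185.7 mm.
Beam time per layer = 5185.7 / 4620, so 1.1224 s.
Time per layer = 1.1224 + 7.44 = 8.5624 s.
3625 layers × 8.5624 s/layer = 31038.7 s, i.e. 8.62 hours.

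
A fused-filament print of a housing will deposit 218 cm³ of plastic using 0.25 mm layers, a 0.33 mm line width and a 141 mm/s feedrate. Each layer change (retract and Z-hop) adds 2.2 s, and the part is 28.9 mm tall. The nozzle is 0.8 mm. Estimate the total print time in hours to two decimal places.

5.28 hours

Line area = 0.25 × 0.33 = 0.0825 mm².
Path length: 218000 mm³ / 0.0825 mm² → 2642424.2 mm.
Print-move time: 2642424.2 / 141 → 18740.6 s.
Layers = ⌈28.9/0.25⌉ = 116.
Layer-change overhead = 116 × 2.2, so 255.2 s.
Total = 18740.6 + 255.2 = 18995.8 s = 5.28 hours.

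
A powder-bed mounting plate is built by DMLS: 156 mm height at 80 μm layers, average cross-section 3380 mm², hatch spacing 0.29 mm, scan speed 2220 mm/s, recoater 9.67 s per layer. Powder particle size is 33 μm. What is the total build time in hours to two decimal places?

Number of layers: 156 / 0.08 → 1950 (rounded up).
Per-layer scan distance: 3380 / 0.29 → 11655.2 mm.
Laser time per layer: 11655.2 / 2220 → 5.2501 s.
Time per layer: 5.2501 + 9.67 → 14.9201 s.
Build time = 1950 × 14.9201 = 29094.195 s = 8.08 hours.

8.08 hours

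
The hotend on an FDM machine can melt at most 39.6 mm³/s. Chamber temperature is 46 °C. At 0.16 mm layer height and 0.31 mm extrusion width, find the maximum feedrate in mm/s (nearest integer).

798 mm/s

A = 0.16 × 0.31, so 0.0496 mm².
Max speed = 39.6 / 0.0496 = 798.39 ≈ 798 mm/s.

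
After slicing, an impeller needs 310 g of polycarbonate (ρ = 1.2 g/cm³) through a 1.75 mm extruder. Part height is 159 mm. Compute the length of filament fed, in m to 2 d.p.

Extruded volume: 310/1.2 = 258.3333 cm³ (258333.3 mm³).
A = π r² = π × 0.875² = 2.4053 mm².
L = V/A = 258333.3/2.4053 = 107401.7 mm → 107.40 m.

107.40 m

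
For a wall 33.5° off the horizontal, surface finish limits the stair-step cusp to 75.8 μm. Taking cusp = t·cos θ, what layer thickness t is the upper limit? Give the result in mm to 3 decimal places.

t = h_c / cos θ = 0.0758 / 0.8339 = 0.091 mm.

0.091 mm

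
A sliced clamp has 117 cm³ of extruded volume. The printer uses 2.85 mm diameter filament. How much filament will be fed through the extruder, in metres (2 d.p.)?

A = π r² = π × 1.425² = 6.3794 mm².
Length = 117 cm³ / 6.3794 mm² = 117000 / 6.3794 = 18340.28 mm = 18.34 m.

18.34 m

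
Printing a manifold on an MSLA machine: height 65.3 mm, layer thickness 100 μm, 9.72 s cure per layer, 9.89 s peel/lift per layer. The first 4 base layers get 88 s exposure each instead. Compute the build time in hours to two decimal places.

Layers = ⌈65.3/0.1⌉ = 653.
Burn-in layers = 4 × (88 + 9.89), so 391.56 s.
Regular layers = 649 × (9.72 + 9.89) = 12726.89 s.
Sum: 391.56 + 12726.89 = 13118.45 s → 3.64 hours.

3.64 hours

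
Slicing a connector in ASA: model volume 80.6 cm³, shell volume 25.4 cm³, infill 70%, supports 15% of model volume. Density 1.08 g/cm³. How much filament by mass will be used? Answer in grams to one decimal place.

82.2 g

Volume inside the shell = 80.6 − 25.4, so 55.2 cm³.
Infill volume: 0.70 × 55.2 → 38.64 cm³.
Support = 0.15 × 80.6 = 12.09 cm³.
Total printed volume = 25.4 + 38.64 + 12.09, so 76.13 cm³.
Mass = 76.13 × 1.08 = 82.2204 g.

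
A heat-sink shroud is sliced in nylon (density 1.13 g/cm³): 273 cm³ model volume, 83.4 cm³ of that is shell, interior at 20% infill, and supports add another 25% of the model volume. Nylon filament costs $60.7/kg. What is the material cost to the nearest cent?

Volume inside the shell = 273 − 83.4 = 189.6 cm³.
Infill deposited = 0.20 × 189.6, so 37.92 cm³.
Support = 0.25 × 273 = 68.25 cm³.
Total extruded = 83.4 + 37.92 + 68.25, so 189.57 cm³.
Mass = 189.57 × 1.13, so 214.2141 g.
Cost = 214.2141 g / 1000 × $60.7/kg = $13.00.

$13.00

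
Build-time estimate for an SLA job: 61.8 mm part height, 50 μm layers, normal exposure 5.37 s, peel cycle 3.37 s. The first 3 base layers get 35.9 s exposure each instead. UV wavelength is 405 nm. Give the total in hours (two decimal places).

3.03 hours

Layer count = ceil(61.8 / 0.05) = 1236.
Burn-in layers = 3 × (35.9 + 3.37), so 117.81 s.
Normal layers = 1233 × (5.37 + 3.37), so 10776.42 s.
Total = 117.81 + 10776.42 = 10894.23 s = 3.03 hours.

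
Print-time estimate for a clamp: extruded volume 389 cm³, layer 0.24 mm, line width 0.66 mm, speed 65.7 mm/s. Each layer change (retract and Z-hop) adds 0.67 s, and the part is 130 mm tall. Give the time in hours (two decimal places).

10.48 hours

Extrusion cross-section: 0.24 × 0.66 → 0.1584 mm².
Total extruded path = 389000/0.1584 = 2455808.1 mm.
Print-move time = 2455808.1 / 65.7 = 37379.1 s.
Layer count = ceil(130 / 0.24) = 542.
Z-hop total = 542 × 0.67 = 363.14 s.
Total = 37379.1 + 363.14 = 37742.24 s = 10.48 hours.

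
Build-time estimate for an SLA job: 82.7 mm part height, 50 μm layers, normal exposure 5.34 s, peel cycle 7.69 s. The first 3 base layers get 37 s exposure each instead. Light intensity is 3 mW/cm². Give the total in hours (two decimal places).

Layer count = ceil(82.7 / 0.05) = 1654.
Base layers: 3 × (37 + 7.69) → 134.07 s.
Remaining layers = 1651 × (5.34 + 7.69) = 21512.53 s.
Total = 134.07 + 21512.53 = 21646.6 s = 6.01 hours.

6.01 hours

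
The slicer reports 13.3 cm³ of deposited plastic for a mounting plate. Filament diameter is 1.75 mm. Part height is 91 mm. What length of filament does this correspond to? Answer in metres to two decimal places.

Filament cross-section = π × (1.75/2)² = 2.4053 mm².
Length = 13.3 cm³ / 2.4053 mm² = 13300 / 2.4053 = 5529.46 mm = 5.53 m.

5.53 m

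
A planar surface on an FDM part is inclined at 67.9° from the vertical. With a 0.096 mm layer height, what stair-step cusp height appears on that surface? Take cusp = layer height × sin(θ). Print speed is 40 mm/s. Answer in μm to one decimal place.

88.9 μm

sin(67.9°) = 0.9265, so cusp = 0.096 × 0.9265 = 0.088944 mm → 88.9 μm.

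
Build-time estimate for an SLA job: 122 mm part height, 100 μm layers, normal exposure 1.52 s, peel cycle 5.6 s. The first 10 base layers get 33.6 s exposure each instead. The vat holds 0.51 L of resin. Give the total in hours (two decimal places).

Layers = ⌈122/0.1⌉ = 1220.
Burn-in layers = 10 × (33.6 + 5.6), so 392 s.
Regular layers: 1210 × (1.52 + 5.6) → 8615.2 s.
Total = 392 + 8615.2 = 9007.2 s = 2.50 hours.

2.50 hours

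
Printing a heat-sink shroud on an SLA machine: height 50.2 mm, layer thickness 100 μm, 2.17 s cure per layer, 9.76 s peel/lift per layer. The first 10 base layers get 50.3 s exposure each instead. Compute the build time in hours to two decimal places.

Layer count = ceil(50.2 / 0.1) = 502.
Base layers: 10 × (50.3 + 9.76) → 600.6 s.
Normal layers: 492 × (2.17 + 9.76) → 5869.56 s.
Sum: 600.6 + 5869.56 = 6470.16 s → 1.80 hours.

1.80 hours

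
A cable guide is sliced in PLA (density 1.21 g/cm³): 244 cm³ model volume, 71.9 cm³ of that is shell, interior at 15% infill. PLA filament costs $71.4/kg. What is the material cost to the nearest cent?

Infill region = 244 − 71.9 = 172.1 cm³.
Deposited infill = 0.15 × 172.1 = 25.815 cm³.
Total printed volume: 71.9 + 25.815 → 97.715 cm³.
Mass = 97.715 × 1.21 = 118.23515 g.
At $71.4/kg: 118.23515/1000 × 71.4 = $8.44.

$8.44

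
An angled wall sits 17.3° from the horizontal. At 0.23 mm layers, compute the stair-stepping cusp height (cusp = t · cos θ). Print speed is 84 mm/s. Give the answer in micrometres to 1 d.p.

h_c = t·cos θ = 0.23 × 0.9548 = 0.219604 mm (219.6 μm).

219.6 μm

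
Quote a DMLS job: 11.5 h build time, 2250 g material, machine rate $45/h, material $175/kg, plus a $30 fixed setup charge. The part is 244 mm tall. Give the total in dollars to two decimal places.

$941.25

Machine-time cost = 45 × 11.5, so $517.50.
Material cost: 175 × 2250/1000 → $393.75.
Adding setup: 517.50 + 393.75 + 30 → $941.25.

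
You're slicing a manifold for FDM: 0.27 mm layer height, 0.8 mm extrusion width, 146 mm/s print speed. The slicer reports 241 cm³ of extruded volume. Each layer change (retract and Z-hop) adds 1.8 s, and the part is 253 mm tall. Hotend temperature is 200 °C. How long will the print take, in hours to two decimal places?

2.59 hours

Bead cross-section = 0.27 × 0.8, so 0.216 mm².
Total extruded path = 241000/0.216 = 1115740.7 mm.
Print-move time: 1115740.7 / 146 → 7642.1 s.
Number of layers: 253 / 0.27 → 938 (rounded up).
Layer-change overhead = 938 × 1.8, so 1688.4 s.
Altogether 7642.1 + 1688.4 = 9330.5 s, i.e. 2.59 hours.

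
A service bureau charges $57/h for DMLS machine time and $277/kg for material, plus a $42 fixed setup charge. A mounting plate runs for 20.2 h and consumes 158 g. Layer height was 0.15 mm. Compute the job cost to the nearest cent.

Time charge = 57 × 20.2, so $1151.40.
Material charge = 277 × 158/1000, so $43.766.
Adding setup: 1151.40 + 43.766 + 42 → 1237.166 ≈ $1237.17.

$1237.17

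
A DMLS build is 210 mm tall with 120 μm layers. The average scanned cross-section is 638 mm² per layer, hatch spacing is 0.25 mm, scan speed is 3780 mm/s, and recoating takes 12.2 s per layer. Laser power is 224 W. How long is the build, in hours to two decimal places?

6.26 hours

Layers = ⌈210/0.12⌉ = 1750.
Hatch length per layer: 638 / 0.25 → 2552 mm.
Laser time per layer: 2552 / 3780 → 0.6751 s.
Time per layer = 0.6751 + 12.2, so 12.8751 s.
Build time = 1750 × 12.8751 = 22531.425 s = 6.26 hours.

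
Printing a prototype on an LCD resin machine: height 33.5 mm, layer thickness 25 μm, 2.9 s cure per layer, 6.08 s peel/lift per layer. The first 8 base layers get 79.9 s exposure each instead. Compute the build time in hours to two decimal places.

3.51 hours

Layer count = ceil(33.5 / 0.025) = 1340.
Base layers = 8 × (79.9 + 6.08) = 687.84 s.
Normal layers = 1332 × (2.9 + 6.08) = 11961.36 s.
Total = 687.84 + 11961.36 = 12649.2 s = 3.51 hours.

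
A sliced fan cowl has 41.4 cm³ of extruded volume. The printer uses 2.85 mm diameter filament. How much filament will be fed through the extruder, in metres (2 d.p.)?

6.49 m

Cross-section of 2.85 mm filament: π·(2.85/2)² = 6.3794 mm².
Length = 41.4 cm³ / 6.3794 mm² = 41400 / 6.3794 = 6489.64 mm = 6.49 m.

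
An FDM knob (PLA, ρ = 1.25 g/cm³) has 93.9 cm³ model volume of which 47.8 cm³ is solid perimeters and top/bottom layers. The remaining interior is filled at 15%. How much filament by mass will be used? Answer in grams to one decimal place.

68.4 g

Interior volume = 93.9 − 47.8, so 46.1 cm³.
Infill deposited = 0.15 × 46.1, so 6.915 cm³.
Total extruded: 47.8 + 6.915 → 54.715 cm³.
Mass = 54.715 × 1.25, so 68.39375 g.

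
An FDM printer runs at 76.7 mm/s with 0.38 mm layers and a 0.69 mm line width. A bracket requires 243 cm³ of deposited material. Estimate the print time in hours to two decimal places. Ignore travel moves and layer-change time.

3.36 hours

Extrusion cross-section: 0.38 × 0.69 → 0.2622 mm².
Toolpath length = 243 cm³ / 0.2622 mm² = 243000 / 0.2622 = 926773.5 mm.
Extrusion time = 926773.5 / 76.7 = 12083.1 s.
That's 12083.1 s → 3.36 hours.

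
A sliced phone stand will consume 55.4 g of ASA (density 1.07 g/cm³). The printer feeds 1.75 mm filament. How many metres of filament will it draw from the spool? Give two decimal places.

Volume = 55.4 g / 1.07 g·cm⁻³ = 51.7757 cm³ = 51775.7 mm³.
Filament cross-section = π × (1.75/2)² = 2.4053 mm².
L = V/A = 51775.7/2.4053 = 21525.67 mm → 21.53 m.

21.53 m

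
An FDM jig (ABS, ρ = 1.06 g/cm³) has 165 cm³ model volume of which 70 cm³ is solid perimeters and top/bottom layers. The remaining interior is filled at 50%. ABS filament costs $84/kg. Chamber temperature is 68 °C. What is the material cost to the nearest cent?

Infill region: 165 − 70 → 95 cm³.
Infill deposited = 0.50 × 95 = 47.5 cm³.
Deposited volume = 70 + 47.5, so 117.5 cm³.
Mass: 117.5 × 1.06 → 124.55 g.
At $84/kg: 124.55/1000 × 84 = $10.46.

$10.46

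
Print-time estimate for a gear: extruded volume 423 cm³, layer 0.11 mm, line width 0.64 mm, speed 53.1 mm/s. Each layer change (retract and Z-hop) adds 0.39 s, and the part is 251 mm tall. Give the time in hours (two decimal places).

Line area: 0.11 × 0.64 → 0.0704 mm².
Toolpath length = 423 cm³ / 0.0704 mm² = 423000 / 0.0704 = 6008522.7 mm.
Time extruding = 6008522.7 / 53.1, so 113154.9 s.
Layer count = ceil(251 / 0.11) = 2282.
Layer-change overhead = 2282 × 0.39, so 889.98 s.
Altogether 113154.9 + 889.98 = 114044.88 s, i.e. 31.68 hours.

31.68 hours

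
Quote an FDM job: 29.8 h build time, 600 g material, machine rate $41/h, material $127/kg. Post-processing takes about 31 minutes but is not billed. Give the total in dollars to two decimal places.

$1298.00

Machine-time cost: 41 × 29.8 → $1221.80.
Material cost: 127 × 600/1000 → $76.20.
Job cost: 1221.80 + 76.20 = $1298.00.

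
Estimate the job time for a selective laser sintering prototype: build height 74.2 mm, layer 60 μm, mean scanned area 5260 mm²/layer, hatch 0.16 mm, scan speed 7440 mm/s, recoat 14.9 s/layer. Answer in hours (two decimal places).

Layer count = ceil(74.2 / 0.06) = 1237.
Per-layer scan distance: 5260 / 0.16 → 32875 mm.
Per-layer scan time = 32875 / 7440, so 4.4187 s.
Layer cycle = 4.4187 + 14.9, so 19.3187 s.
1237 layers × 19.3187 s/layer = 23897.2319 s, i.e. 6.64 hours.

6.64 hours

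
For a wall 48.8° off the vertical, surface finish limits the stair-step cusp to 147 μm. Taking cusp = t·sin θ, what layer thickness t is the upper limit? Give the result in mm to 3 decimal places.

Layer height = cusp / sin(48.8°) = 0.147 / 0.7524 = 0.195 mm.

0.195 mm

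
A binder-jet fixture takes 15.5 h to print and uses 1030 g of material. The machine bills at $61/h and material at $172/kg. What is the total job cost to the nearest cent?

$1122.66

Time charge: 61 × 15.5 → $945.50.
Feedstock cost: 172 × 1030/1000 → $177.16.
Total = 945.50 + 177.16 = $1122.66.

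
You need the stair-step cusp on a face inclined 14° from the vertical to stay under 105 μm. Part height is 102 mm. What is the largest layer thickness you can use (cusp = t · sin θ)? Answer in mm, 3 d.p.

sin(14°) = 0.2419; t_max = 0.105/0.2419 = 0.434 mm.

0.434 mm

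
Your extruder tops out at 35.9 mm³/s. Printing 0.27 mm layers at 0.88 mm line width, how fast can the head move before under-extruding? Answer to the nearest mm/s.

Bead cross-section: 0.27 × 0.88 → 0.2376 mm².
v_max = Q/A = 35.9/0.2376 = 151.09 mm/s → 151 mm/s.

151 mm/s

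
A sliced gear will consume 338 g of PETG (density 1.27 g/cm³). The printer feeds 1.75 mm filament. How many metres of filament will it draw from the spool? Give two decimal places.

Volume = 338 g / 1.27 g·cm⁻³ = 266.1417 cm³ = 266141.7 mm³.
Cross-section of 1.75 mm filament: π·(1.75/2)² = 2.4053 mm².
L = V/A = 266141.7/2.4053 = 110648.03 mm → 110.65 m.

110.65 m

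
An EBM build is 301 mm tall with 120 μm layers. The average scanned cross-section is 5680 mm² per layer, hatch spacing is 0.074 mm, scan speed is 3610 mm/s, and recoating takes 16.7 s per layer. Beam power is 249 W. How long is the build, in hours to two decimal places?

Layers = ⌈301/0.12⌉ = 2509.
Scan path per layer = 5680 / 0.074, so 76756.8 mm.
Beam time per layer = 76756.8 / 3610, so 21.2623 s.
Layer cycle = 21.2623 + 16.7 = 37.9623 s.
Total: 2509 × 37.9623 s = 95247.4107 s → 26.46 hours.

26.46 hours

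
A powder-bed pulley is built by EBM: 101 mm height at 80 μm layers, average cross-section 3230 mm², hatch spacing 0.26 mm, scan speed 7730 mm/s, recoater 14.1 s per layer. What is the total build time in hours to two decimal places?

Layers = ⌈101/0.08⌉ = 1263.
Per-layer scan distance: 3230 / 0.26 → 12423.1 mm.
Per-layer scan time = 12423.1 / 7730 = 1.6071 s.
Per-layer time = 1.6071 + 14.1 = 15.7071 s.
Total: 1263 × 15.7071 s = 19838.0673 s → 5.51 hours.

5.51 hours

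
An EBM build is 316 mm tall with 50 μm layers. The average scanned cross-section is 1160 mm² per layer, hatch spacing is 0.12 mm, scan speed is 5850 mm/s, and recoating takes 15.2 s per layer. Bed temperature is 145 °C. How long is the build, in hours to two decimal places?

29.59 hours

Number of layers: 316 / 0.05 → 6320 (rounded up).
Per-layer scan distance = 1160 / 0.12 = 9666.7 mm.
Scan time per layer = 9666.7 / 5850 = 1.6524 s.
Layer cycle = 1.6524 + 15.2, so 16.8524 s.
6320 layers × 16.8524 s/layer = 106507.168 s, i.e. 29.59 hours.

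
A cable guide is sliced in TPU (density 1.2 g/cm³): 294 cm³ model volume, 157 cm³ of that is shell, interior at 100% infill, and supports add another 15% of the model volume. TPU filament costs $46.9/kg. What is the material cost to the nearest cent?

Interior volume = 294 − 157 = 137 cm³.
Deposited infill = 1.00 × 137, so 137 cm³.
Support: 0.15 × 294 → 44.1 cm³.
Total extruded: 157 + 137 + 44.1 → 338.1 cm³.
Mass = 338.1 × 1.2 = 405.72 g.
Cost = 405.72 g / 1000 × $46.9/kg = $19.03.

$19.03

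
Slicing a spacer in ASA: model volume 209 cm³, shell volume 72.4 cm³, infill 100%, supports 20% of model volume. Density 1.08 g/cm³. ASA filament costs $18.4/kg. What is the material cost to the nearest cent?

$4.98

Volume inside the shell = 209 − 72.4, so 136.6 cm³.
Infill deposited = 1.00 × 136.6 = 136.6 cm³.
Support = 0.20 × 209 = 41.8 cm³.
Total printed volume = 72.4 + 136.6 + 41.8 = 250.8 cm³.
Mass = 250.8 × 1.08, so 270.864 g.
Cost = 270.864 g / 1000 × $18.4/kg = $4.98.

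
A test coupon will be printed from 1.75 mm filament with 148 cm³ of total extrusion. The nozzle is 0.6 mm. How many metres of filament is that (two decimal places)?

61.53 m

Cross-section of 1.75 mm filament: π·(1.75/2)² = 2.4053 mm².
L = 148000 mm³ / 2.4053 mm² = 61530.79 mm, i.e. 61.53 m.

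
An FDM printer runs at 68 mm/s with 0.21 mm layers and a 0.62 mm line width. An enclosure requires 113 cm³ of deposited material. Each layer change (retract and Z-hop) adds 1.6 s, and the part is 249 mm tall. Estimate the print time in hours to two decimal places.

Bead cross-section = 0.21 × 0.62, so 0.1302 mm².
Toolpath length = 113 cm³ / 0.1302 mm² = 113000 / 0.1302 = 867895.5 mm.
Print-move time = 867895.5 / 68, so 12763.2 s.
Number of layers: 249 / 0.21 → 1186 (rounded up).
Z-hop total = 1186 × 1.6, so 1897.6 s.
Altogether 12763.2 + 1897.6 = 14660.8 s, i.e. 4.07 hours.

4.07 hours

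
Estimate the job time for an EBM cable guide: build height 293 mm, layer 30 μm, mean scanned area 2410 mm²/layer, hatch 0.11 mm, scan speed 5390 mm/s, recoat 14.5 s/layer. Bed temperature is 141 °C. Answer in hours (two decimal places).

Number of layers: 293 / 0.03 → 9767 (rounded up).
Per-layer scan distance: 2410 / 0.11 → 21909.1 mm.
Scan time per layer = 21909.1 / 5390 = 4.0648 s.
Per-layer time = 4.0648 + 14.5, so 18.5648 s.
Build time = 9767 × 18.5648 = 181322.4016 s = 50.37 hours.

50.37 hours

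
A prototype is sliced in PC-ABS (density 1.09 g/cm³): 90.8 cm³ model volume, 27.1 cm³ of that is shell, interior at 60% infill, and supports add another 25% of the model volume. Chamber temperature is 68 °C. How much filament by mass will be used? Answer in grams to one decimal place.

95.9 g

Interior volume = 90.8 − 27.1 = 63.7 cm³.
Infill deposited: 0.60 × 63.7 → 38.22 cm³.
Support = 0.25 × 90.8, so 22.7 cm³.
Total printed volume = 27.1 + 38.22 + 22.7, so 88.02 cm³.
Mass = 88.02 × 1.09, so 95.9418 g.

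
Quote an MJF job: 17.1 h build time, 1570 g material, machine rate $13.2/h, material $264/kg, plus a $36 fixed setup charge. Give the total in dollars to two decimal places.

Time charge: 13.2 × 17.1 → $225.72.
Feedstock cost: 264 × 1570/1000 → $414.48.
Adding setup: 225.72 + 414.48 + 36 → $676.20.

$676.20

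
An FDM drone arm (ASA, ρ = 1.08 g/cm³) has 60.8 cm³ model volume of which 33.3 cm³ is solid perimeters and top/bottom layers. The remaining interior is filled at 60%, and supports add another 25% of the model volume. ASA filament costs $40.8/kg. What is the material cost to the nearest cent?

Interior volume = 60.8 − 33.3, so 27.5 cm³.
Deposited infill: 0.60 × 27.5 → 16.5 cm³.
Support: 0.25 × 60.8 → 15.2 cm³.
Deposited volume = 33.3 + 16.5 + 15.2 = 65 cm³.
Mass = 65 × 1.08 = 70.2 g.
At $40.8/kg: 70.2/1000 × 40.8 = $2.86.

$2.86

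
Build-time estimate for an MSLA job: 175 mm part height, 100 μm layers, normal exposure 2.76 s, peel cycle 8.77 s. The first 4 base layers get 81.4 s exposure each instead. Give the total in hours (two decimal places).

Number of layers: 175 / 0.1 → 1750 (rounded up).
Base layers = 4 × (81.4 + 8.77) = 360.68 s.
Normal layers: 1746 × (2.76 + 8.77) → 20131.38 s.
Sum: 360.68 + 20131.38 = 20492.06 s → 5.69 hours.

5.69 hours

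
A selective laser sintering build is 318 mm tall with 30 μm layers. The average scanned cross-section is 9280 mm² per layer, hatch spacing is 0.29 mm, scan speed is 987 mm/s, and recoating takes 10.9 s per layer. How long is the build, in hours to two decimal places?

Layers = ⌈318/0.03⌉ = 10600.
Per-layer scan distance = 9280 / 0.29, so 32000 mm.
Scan time per layer = 32000 / 987 = 32.4215 s.
Layer cycle = 32.4215 + 10.9, so 43.3215 s.
10600 layers × 43.3215 s/layer = 459207.9 s, i.e. 127.56 hours.

127.56 hours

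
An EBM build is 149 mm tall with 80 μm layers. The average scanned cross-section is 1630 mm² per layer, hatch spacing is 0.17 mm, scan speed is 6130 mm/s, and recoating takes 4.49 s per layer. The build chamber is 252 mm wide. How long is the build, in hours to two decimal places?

Layers = ⌈149/0.08⌉ = 1863.
Hatch length per layer: 1630 / 0.17 → 9588.2 mm.
Beam time per layer = 9588.2 / 6130 = 1.5641 s.
Layer cycle: 1.5641 + 4.49 → 6.0541 s.
Build time = 1863 × 6.0541 = 11278.7883 s = 3.13 hours.

3.13 hours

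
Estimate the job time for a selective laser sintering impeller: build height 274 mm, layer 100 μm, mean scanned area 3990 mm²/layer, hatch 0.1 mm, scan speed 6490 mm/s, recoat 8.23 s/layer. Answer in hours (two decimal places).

Layer count = ceil(274 / 0.1) = 2740.
Scan path per layer = 3990 / 0.1 = 39900 mm.
Laser time per layer: 39900 / 6490 → 6.1479 s.
Layer cycle = 6.1479 + 8.23 = 14.3779 s.
2740 layers × 14.3779 s/layer = 39395.446 s, i.e. 10.94 hours.

10.94 hours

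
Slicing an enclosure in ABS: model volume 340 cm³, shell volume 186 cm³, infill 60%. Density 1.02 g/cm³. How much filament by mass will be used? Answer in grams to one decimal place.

Interior volume = 340 − 186 = 154 cm³.
Infill volume: 0.60 × 154 → 92.4 cm³.
Total printed volume: 186 + 92.4 → 278.4 cm³.
Mass: 278.4 × 1.02 → 283.968 g.

284.0 g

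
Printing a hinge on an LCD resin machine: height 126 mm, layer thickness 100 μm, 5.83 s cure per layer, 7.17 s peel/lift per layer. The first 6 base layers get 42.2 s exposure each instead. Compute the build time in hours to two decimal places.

4.61 hours

Layer count = ceil(126 / 0.1) = 1260.
Bottom layers = 6 × (42.2 + 7.17), so 296.22 s.
Normal layers = 1254 × (5.83 + 7.17), so 16302 s.
Sum: 296.22 + 16302 = 16598.22 s → 4.61 hours.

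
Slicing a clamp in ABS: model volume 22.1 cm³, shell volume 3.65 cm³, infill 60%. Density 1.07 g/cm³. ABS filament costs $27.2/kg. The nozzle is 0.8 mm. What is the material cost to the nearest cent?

$0.43

Volume inside the shell = 22.1 − 3.65 = 18.45 cm³.
Deposited infill = 0.60 × 18.45, so 11.07 cm³.
Total extruded: 3.65 + 11.07 → 14.72 cm³.
Mass = 14.72 × 1.07 = 15.7504 g.
Cost = 15.7504 g / 1000 × $27.2/kg = $0.43.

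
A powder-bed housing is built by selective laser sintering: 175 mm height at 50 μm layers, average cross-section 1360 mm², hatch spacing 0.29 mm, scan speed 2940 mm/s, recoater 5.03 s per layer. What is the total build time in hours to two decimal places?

6.44 hours

Layers = ⌈175/0.05⌉ = 3500.
Hatch length per layer = 1360 / 0.29, so 4689.7 mm.
Laser time per layer: 4689.7 / 2940 → 1.5951 s.
Layer cycle: 1.5951 + 5.03 → 6.6251 s.
Total: 3500 × 6.6251 s = 23187.85 s → 6.44 hours.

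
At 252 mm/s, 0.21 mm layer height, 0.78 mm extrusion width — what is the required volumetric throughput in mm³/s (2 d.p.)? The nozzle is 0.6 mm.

Extrusion cross-section = 0.21 × 0.78, so 0.1638 mm².
Volumetric flow = 252 × 0.1638 = 41.28 mm³/s.

41.28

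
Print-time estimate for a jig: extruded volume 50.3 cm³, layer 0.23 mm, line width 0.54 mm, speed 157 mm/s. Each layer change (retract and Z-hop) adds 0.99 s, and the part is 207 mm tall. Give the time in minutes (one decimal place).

Bead cross-section = 0.23 × 0.54, so 0.1242 mm².
Toolpath length = 50.3 cm³ / 0.1242 mm² = 50300 / 0.1242 = 404991.9 mm.
Time extruding: 404991.9 / 157 → 2579.6 s.
Layer count = ceil(207 / 0.23) = 900.
Layer-change overhead: 900 × 0.99 → 891 s.
Altogether 2579.6 + 891 = 3470.6 s, i.e. 57.8 minutes.

57.8 minutes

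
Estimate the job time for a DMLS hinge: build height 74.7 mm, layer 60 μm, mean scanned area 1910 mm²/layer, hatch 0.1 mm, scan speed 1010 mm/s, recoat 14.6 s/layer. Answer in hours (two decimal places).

11.59 hours

Layers = ⌈74.7/0.06⌉ = 1245.
Hatch length per layer = 1910 / 0.1, so 19100 mm.
Laser time per layer: 19100 / 1010 → 18.9109 s.
Time per layer = 18.9109 + 14.6 = 33.5109 s.
Total: 1245 × 33.5109 s = 41721.0705 s → 11.59 hours.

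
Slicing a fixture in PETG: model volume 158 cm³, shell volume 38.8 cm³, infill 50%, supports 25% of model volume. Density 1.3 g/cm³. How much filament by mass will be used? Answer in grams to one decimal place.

179.3 g

Volume inside the shell: 158 − 38.8 → 119.2 cm³.
Infill deposited: 0.50 × 119.2 → 59.6 cm³.
Support = 0.25 × 158 = 39.5 cm³.
Deposited volume = 38.8 + 59.6 + 39.5 = 137.9 cm³.
Mass = 137.9 × 1.3 = 179.27 g.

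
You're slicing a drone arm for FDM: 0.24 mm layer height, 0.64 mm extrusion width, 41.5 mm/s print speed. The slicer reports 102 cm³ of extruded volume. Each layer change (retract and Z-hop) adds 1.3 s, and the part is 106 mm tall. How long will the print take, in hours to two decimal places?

Bead cross-section = 0.24 × 0.64, so 0.1536 mm².
Total extruded path = 102000/0.1536 = 664062.5 mm.
Time extruding = 664062.5 / 41.5, so 16001.5 s.
Layers = ⌈106/0.24⌉ = 442.
Layer-change overhead = 442 × 1.3, so 574.6 s.
Total = 16001.5 + 574.6 = 16576.1 s = 4.60 hours.

4.60 hours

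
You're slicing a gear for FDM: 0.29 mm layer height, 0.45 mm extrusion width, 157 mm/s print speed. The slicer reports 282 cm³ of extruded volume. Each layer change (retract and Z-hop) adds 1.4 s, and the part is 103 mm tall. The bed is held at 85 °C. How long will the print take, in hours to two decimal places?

3.96 hours

Extrusion cross-section = 0.29 × 0.45, so 0.1305 mm².
Toolpath length = 282 cm³ / 0.1305 mm² = 282000 / 0.1305 = 2160919.5 mm.
Print-move time = 2160919.5 / 157, so 13763.8 s.
Layers = ⌈103/0.29⌉ = 356.
Layer-change overhead: 356 × 1.4 → 498.4 s.
Total = 13763.8 + 498.4 = 14262.2 s = 3.96 hours.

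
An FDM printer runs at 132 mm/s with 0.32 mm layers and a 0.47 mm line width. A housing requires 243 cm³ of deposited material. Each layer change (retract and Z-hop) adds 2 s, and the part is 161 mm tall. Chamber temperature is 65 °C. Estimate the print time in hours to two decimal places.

Extrusion cross-section = 0.32 × 0.47 = 0.1504 mm².
Path length: 243000 mm³ / 0.1504 mm² → 1615691.5 mm.
Time extruding = 1615691.5 / 132 = 12240.1 s.
Layer count = ceil(161 / 0.32) = 504.
Z-hop total = 504 × 2, so 1008 s.
Total = 12240.1 + 1008 = 13248.1 s = 3.68 hours.

3.68 hours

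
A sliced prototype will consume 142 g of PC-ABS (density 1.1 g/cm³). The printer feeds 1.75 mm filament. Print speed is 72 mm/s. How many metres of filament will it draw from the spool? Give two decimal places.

Extruded volume: 142/1.1 = 129.0909 cm³ (129090.9 mm³).
A = π r² = π × 0.875² = 2.4053 mm².
Length = 129090.9 / 2.4053 = 53669.36 mm = 53.67 m.

53.67 m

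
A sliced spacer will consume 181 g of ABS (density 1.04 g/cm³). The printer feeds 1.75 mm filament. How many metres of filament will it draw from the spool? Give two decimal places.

72.36 m

Volume = 181 g / 1.04 g·cm⁻³ = 174.0385 cm³ = 174038.5 mm³.
Filament cross-section = π × (1.75/2)² = 2.4053 mm².
Length = 174038.5 / 2.4053 = 72356.25 mm = 72.36 m.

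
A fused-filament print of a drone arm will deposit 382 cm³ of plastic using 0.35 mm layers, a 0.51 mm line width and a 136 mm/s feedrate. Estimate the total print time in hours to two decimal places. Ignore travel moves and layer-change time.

Extrusion cross-section: 0.35 × 0.51 → 0.1785 mm².
Toolpath length = 382 cm³ / 0.1785 mm² = 382000 / 0.1785 = 2140056 mm.
Time extruding: 2140056 / 136 → 15735.7 s.
That's 15735.7 s → 4.37 hours.

4.37 hours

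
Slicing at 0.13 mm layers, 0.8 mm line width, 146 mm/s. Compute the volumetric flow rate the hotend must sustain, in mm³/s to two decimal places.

A = 0.13 × 0.8 = 0.104 mm².
Q = v·A = 146 × 0.104 = 15.18 mm³/s.

15.18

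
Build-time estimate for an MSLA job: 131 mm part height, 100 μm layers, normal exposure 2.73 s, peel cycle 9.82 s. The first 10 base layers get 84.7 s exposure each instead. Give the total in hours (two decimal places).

Layers = ⌈131/0.1⌉ = 1310.
Burn-in layers = 10 × (84.7 + 9.82) = 945.2 s.
Normal layers = 1300 × (2.73 + 9.82) = 16315 s.
Total = 945.2 + 16315 = 17260.2 s = 4.79 hours.

4.79 hours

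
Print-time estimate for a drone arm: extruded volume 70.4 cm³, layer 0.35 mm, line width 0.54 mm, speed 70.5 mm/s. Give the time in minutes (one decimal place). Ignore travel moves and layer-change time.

88.1 minutes

Extrusion cross-section: 0.35 × 0.54 → 0.189 mm².
Path length: 70400 mm³ / 0.189 mm² → 372486.8 mm.
Print-move time = 372486.8 / 70.5, so 5283.5 s.
5283.5 s = 88.1 minutes.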